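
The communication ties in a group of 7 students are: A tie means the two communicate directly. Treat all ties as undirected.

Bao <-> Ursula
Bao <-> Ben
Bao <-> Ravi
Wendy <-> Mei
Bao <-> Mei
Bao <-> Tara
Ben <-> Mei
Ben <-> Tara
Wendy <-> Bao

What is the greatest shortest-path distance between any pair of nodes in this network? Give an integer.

Eccentricity of each node (its greatest distance to any other): Bao:1, Ben:2, Mei:2, Ravi:2, Tara:2, Ursula:2, Wendy:2.
The maximum eccentricity is 2, realized for instance by the pair Mei–Tara via Mei – Bao – Tara. So the diameter is 2.

2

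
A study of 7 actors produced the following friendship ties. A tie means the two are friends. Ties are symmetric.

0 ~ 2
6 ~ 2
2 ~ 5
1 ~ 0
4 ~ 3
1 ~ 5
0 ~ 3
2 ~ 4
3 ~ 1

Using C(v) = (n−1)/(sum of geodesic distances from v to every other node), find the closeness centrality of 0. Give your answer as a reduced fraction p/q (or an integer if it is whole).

2/3

Distances from 0: 1:1, 2:1, 3:1, 4:2, 5:2, 6:2. Sum = 9.
n = 7, so closeness = 6/9 = 2/3.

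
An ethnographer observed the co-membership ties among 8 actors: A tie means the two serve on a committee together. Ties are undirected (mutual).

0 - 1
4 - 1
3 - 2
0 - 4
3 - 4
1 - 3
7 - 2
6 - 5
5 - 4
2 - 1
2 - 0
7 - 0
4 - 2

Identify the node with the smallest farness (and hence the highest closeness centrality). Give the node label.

Farness (sum of distances to all others) for each node — 0:11, 1:11, 2:10, 3:12, 4:9, 5:13, 6:19, 7:15.
The smallest farness is 9, for 4, so 4 has the highest closeness.

4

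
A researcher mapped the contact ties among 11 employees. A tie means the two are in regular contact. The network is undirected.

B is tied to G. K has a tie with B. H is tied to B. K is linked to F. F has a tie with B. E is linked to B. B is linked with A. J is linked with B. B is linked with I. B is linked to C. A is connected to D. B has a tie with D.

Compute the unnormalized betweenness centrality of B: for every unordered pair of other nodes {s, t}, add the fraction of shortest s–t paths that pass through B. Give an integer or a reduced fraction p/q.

Pairs whose geodesics pass through B — D–H: 1; D–C: 1; D–E: 1; D–K: 1; D–G: 1; D–I: 1; D–J: 1; D–F: 1; H–C: 1; H–E: 1; H–K: 1; H–G: 1; H–I: 1; H–J: 1 … (+29 more pairs).
All other pairs contribute 0.
Summing the contributions gives betweenness(B) = 43.

43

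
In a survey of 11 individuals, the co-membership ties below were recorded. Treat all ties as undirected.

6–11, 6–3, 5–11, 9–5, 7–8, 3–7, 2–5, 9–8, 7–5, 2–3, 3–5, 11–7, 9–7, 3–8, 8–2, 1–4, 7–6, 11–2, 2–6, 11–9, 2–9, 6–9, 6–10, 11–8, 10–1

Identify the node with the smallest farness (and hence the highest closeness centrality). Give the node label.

6

Farness (sum of distances to all others) for each node — 1:27, 2:17, 3:18, 4:36, 5:21, 6:15, 7:17, 8:21, 9:17, 10:20, 11:17.
The smallest farness is 15, for 6, so 6 has the highest closeness.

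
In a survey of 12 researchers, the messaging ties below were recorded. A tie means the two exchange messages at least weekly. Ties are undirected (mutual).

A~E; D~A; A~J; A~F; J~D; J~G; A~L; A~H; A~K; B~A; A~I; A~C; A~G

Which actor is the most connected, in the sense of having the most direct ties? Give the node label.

A

Degrees — A:11, B:1, C:1, D:2, E:1, F:1, G:2, H:1, I:1, J:3, K:1, L:1.
The maximum is 11, attained only by A.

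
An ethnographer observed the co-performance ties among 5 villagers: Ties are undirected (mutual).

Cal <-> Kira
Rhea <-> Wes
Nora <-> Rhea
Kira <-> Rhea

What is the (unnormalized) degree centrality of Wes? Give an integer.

1

Wes is directly tied to Rhea. That is 1 neighbor, so the degree of Wes is 1.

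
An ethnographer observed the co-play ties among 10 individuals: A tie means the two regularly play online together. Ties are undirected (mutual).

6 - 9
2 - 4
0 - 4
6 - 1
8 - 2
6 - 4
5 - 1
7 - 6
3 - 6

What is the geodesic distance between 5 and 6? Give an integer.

2

One shortest route is 5 – 1 – 6, which uses 2 edges, and 5 and 6 are not directly tied, so nothing shorter exists. So d(5,6) = 2.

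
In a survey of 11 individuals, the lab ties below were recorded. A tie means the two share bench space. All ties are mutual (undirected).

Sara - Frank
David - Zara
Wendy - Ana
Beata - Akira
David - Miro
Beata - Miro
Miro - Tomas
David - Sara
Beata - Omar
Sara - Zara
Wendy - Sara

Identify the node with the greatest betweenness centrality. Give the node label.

Miro

Unnormalized betweenness of each node: Akira:0, Ana:0, Beata:17, David:25, Frank:0, Miro:27, Omar:0, Sara:23, Tomas:0, Wendy:9, Zara:0.
Miro has the largest value, 27, making it the main broker — the node through which the most shortest paths run.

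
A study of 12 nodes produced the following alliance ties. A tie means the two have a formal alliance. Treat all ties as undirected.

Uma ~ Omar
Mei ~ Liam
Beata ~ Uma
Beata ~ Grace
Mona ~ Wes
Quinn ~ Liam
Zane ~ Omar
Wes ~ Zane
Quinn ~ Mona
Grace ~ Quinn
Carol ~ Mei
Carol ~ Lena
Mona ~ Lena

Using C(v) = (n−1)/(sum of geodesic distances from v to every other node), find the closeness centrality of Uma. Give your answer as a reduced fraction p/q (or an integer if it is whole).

11/36

Distances from Uma: Beata:1, Carol:6, Grace:2, Lena:5, Liam:4, Mei:5, Mona:4, Omar:1, Quinn:3, Wes:3, Zane:2. Sum = 36.
n = 12, so closeness = 11/36.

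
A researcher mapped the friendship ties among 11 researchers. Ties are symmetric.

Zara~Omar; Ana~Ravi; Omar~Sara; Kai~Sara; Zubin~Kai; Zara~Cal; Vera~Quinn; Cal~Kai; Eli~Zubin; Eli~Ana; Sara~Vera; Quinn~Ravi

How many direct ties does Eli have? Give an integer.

2

Eli is directly tied to Ana and Zubin. That is 2 neighbors, so the degree of Eli is 2.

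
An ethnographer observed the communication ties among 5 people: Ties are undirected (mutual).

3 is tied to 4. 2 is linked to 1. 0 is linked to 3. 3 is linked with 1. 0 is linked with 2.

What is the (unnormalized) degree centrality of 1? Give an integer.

1 is directly tied to 2 and 3. That is 2 neighbors, so the degree of 1 is 2.

2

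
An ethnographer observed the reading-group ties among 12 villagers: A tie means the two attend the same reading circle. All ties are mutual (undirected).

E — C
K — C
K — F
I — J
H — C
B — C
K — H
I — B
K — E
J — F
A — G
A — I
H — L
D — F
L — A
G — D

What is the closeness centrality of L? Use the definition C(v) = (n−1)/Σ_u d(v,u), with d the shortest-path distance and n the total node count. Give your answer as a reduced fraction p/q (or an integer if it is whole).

11/25

Distances from L: A:1, B:3, C:2, D:3, E:3, F:3, G:2, H:1, I:2, J:3, K:2. Sum = 25.
n = 12, so closeness = 11/25.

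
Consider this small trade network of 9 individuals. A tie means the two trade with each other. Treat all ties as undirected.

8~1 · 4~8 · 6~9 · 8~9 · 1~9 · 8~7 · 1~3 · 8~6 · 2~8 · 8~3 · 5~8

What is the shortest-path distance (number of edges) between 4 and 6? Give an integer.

One shortest route is 4 – 8 – 6, which uses 2 edges, and 4 and 6 are not directly tied, so nothing shorter exists. So d(4,6) = 2.

2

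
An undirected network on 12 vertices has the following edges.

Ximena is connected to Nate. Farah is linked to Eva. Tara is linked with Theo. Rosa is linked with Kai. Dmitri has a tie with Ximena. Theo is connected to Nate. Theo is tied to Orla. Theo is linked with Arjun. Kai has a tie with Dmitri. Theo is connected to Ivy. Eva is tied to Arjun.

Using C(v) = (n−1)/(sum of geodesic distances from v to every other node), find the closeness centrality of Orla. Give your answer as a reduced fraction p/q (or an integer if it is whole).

11/34

Distances from Orla: Arjun:2, Dmitri:4, Eva:3, Farah:4, Ivy:2, Kai:5, Nate:2, Rosa:6, Tara:2, Theo:1, Ximena:3. Sum = 34.
n = 12, so closeness = 11/34.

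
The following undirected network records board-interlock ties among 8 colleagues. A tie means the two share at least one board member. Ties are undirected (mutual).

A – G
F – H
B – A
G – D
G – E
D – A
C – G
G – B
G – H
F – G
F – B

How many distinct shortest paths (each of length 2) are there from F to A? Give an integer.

The shortest distance is 2. The length-2 paths are: F–G–A; F–B–A.
That gives 2 distinct shortest paths.

2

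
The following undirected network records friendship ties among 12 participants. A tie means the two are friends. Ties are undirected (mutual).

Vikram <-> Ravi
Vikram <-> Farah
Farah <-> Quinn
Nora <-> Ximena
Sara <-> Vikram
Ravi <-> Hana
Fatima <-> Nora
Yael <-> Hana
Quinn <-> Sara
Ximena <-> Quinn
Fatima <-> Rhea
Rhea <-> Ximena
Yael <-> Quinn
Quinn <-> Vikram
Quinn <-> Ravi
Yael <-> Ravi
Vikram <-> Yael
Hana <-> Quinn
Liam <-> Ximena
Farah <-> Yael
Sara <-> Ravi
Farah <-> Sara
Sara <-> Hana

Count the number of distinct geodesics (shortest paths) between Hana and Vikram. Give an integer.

The shortest distance is 2. The length-2 paths are: Hana–Ravi–Vikram; Hana–Quinn–Vikram; Hana–Sara–Vikram; Hana–Yael–Vikram.
That gives 4 distinct shortest paths.

4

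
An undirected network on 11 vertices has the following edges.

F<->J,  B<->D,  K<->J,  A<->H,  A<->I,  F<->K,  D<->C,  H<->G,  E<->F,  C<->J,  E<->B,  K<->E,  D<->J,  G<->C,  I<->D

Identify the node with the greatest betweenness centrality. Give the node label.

Unnormalized betweenness of each node: A:11/4, B:25/6, C:45/4, D:103/6, E:2, F:17/12, G:25/4, H:2, I:31/4, J:83/6, K:17/12.
D has the largest value, 103/6, making it the main broker — the node through which the most shortest paths run.

D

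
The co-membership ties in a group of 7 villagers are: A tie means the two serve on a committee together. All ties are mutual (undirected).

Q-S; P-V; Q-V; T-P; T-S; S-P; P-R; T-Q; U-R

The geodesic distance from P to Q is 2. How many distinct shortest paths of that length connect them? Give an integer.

3

The shortest distance is 2. The length-2 paths are: P–S–Q; P–T–Q; P–V–Q.
That gives 3 distinct shortest paths.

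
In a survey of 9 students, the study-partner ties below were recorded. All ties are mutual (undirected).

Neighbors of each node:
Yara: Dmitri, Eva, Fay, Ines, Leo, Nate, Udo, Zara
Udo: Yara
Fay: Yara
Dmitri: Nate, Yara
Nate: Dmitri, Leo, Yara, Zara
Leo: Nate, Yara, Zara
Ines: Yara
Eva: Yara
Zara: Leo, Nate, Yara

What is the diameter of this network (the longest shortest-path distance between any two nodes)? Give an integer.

2

Eccentricity of each node (its greatest distance to any other): Dmitri:2, Eva:2, Fay:2, Ines:2, Leo:2, Nate:2, Udo:2, Yara:1, Zara:2.
The maximum eccentricity is 2, realized for instance by the pair Eva–Fay via Eva – Yara – Fay. So the diameter is 2.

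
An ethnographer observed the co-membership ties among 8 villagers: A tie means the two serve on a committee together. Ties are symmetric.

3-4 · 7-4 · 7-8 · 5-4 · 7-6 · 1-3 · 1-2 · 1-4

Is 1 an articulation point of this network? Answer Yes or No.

Yes

Removing 1 leaves {2} with no path to {3, 4, 5, 6, 7, and 8}, so the network splits into 2 components. 1 is a cut vertex.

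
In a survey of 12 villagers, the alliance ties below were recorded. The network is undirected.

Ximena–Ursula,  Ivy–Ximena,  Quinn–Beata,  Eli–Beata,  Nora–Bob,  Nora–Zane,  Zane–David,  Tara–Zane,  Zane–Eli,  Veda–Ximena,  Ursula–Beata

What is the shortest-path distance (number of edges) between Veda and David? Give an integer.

One shortest route is Veda – Ximena – Ursula – Beata – Eli – Zane – David, which uses 6 edges, and at distance 5 from Veda we only reach {Zane}, which does not include David. So d(Veda,David) = 6.

6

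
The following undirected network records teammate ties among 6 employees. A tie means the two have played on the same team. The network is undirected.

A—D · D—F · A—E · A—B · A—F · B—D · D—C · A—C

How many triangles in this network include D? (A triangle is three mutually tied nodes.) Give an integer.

3

D's neighbors: A, B, C, and F.
Neighbor pairs that are themselves tied: D–A–B; D–A–C; D–A–F. Each forms one triangle with D, for 3 in total.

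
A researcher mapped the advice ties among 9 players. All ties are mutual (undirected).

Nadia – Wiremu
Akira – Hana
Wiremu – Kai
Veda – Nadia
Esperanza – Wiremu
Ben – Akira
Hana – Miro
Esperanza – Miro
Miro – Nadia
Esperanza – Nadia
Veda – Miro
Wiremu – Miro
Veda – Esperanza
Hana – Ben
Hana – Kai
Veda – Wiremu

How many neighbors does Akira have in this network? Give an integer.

Akira is directly tied to Ben and Hana. That is 2 neighbors, so the degree of Akira is 2.

2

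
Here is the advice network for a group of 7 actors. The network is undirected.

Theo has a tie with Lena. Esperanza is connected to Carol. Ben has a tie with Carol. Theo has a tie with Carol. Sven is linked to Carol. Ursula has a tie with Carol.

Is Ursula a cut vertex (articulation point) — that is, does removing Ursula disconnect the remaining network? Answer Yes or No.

Even without Ursula, every remaining node can still reach every other (the residual graph is connected), so Ursula is not a cut vertex.

No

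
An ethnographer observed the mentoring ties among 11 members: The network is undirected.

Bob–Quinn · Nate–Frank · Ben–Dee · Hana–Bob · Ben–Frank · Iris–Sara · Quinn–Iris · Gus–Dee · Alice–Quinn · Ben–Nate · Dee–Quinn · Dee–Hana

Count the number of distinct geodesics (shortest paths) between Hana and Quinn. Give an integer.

The shortest distance is 2. The length-2 paths are: Hana–Dee–Quinn; Hana–Bob–Quinn.
That gives 2 distinct shortest paths.

2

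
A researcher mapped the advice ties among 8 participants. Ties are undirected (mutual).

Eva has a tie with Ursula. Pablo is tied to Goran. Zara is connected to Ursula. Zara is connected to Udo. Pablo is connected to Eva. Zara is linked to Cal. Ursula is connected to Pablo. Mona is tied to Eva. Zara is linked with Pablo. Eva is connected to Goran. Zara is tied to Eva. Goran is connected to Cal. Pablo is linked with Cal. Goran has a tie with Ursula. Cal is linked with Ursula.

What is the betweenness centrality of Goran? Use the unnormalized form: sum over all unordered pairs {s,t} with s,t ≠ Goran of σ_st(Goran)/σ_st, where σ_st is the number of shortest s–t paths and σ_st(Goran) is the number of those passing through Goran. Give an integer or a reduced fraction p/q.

1/2

Pairs whose geodesics pass through Goran — Mona–Cal: 1/4; Eva–Cal: 1/4.
All other pairs contribute 0.
Summing the contributions gives betweenness(Goran) = 1/2.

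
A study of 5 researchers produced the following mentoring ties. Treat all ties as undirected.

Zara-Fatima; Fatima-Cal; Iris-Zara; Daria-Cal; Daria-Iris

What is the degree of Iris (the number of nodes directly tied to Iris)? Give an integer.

Iris is directly tied to Daria and Zara. That is 2 neighbors, so the degree of Iris is 2.

2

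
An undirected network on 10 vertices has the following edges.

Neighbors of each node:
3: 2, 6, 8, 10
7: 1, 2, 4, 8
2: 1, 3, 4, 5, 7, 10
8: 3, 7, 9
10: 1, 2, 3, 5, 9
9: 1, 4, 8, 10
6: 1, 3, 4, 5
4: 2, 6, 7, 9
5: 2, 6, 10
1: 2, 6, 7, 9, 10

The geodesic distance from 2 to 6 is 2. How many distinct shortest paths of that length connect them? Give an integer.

The shortest distance is 2. The length-2 paths are: 2–4–6; 2–3–6; 2–1–6; 2–5–6.
That gives 4 distinct shortest paths.

4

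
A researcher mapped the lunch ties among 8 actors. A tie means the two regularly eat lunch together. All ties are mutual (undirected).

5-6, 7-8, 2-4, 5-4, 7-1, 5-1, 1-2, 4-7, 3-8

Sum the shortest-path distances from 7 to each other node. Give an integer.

Distances from 7: 1:1, 2:2, 3:2, 4:1, 5:2, 6:3, 8:1.
Sum = 1 + 2 + 2 + 1 + 2 + 3 + 1 = 12.

12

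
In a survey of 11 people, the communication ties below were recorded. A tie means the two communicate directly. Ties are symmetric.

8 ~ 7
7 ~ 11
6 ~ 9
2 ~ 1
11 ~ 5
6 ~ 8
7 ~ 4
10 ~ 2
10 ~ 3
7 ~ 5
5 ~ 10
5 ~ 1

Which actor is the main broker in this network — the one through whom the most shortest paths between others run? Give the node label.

Unnormalized betweenness of each node: 1:7/2, 2:1, 3:0, 4:0, 5:25, 6:9, 7:27, 8:16, 9:0, 10:25/2, 11:0.
7 has the largest value, 27, making it the main broker — the node through which the most shortest paths run.

7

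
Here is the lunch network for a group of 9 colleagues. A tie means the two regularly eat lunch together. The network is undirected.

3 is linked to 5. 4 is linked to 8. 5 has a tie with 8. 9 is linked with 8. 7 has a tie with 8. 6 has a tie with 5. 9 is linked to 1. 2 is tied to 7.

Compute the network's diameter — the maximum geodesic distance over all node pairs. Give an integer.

4

Eccentricity of each node (its greatest distance to any other): 1:4, 2:4, 3:4, 4:3, 5:3, 6:4, 7:3, 8:2, 9:3.
The maximum eccentricity is 4, realized for instance by the pair 3–2 via 3 – 5 – 8 – 7 – 2. So the diameter is 4.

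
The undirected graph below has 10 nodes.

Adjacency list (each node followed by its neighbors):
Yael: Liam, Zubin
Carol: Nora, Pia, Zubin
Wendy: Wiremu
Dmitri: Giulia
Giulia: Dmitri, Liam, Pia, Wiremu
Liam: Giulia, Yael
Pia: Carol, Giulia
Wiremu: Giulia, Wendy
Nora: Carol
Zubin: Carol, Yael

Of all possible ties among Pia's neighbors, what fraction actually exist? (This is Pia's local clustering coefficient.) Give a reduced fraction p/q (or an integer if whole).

Pia's neighbors: Carol and Giulia (k = 2).
Possible neighbor pairs: C(2,2) = 1. Edges among them: none → e = 0.
Clustering(Pia) = 0/1.

0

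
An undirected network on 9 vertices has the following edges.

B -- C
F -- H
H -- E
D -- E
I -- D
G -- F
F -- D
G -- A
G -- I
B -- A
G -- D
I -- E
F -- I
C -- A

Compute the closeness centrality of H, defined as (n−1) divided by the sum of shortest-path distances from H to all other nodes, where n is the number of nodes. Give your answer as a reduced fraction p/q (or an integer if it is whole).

Distances from H: A:3, B:4, C:4, D:2, E:1, F:1, G:2, I:2. Sum = 19.
n = 9, so closeness = 8/19.

8/19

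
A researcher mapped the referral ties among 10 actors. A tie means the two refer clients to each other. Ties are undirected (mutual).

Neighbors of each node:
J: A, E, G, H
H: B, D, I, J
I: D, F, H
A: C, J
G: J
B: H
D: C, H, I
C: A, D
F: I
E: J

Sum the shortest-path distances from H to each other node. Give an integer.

Distances from H: A:2, B:1, C:2, D:1, E:2, F:2, G:2, I:1, J:1.
Sum = 2 + 1 + 2 + 1 + 2 + 2 + 2 + 1 + 1 = 14.

14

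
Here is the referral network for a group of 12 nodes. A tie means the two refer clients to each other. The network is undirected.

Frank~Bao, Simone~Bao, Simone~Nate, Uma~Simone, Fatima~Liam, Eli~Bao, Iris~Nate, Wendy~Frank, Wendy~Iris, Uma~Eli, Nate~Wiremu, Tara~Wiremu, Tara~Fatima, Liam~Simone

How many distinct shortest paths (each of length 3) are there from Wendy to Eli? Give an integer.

The shortest distance is 3, and the only length-3 path is Wendy–Frank–Bao–Eli. So there is exactly 1 shortest path.

1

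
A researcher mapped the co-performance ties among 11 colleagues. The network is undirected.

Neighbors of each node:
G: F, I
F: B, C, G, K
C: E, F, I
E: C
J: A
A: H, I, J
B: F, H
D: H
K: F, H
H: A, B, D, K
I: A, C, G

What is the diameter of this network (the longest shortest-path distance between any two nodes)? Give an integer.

Eccentricity of each node (its greatest distance to any other): A:3, B:3, C:4, D:5, E:5, F:4, G:4, H:4, I:3, J:4, K:3.
The maximum eccentricity is 5, realized for instance by the pair D–E via D – H – B – F – C – E. So the diameter is 5.

5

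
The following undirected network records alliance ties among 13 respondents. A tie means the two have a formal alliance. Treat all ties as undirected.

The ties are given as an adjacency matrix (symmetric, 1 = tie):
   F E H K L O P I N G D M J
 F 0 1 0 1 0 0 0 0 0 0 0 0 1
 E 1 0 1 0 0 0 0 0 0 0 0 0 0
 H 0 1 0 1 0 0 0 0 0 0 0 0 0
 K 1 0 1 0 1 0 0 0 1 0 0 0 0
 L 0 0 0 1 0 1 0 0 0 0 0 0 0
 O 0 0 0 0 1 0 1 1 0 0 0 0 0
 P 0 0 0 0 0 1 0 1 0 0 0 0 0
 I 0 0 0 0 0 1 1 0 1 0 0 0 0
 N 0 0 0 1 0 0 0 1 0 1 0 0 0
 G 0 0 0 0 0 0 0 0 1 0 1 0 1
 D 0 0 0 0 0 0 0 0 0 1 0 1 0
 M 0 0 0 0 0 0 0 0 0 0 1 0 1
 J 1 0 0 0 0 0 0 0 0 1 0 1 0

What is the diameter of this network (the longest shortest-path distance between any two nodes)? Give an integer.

5

Eccentricity of each node (its greatest distance to any other): D:4, E:5, F:4, G:3, H:4, I:4, J:4, K:3, L:4, M:5, N:3, O:5, P:5.
The maximum eccentricity is 5, realized for instance by the pair E–P via E – F – K – L – O – P. So the diameter is 5.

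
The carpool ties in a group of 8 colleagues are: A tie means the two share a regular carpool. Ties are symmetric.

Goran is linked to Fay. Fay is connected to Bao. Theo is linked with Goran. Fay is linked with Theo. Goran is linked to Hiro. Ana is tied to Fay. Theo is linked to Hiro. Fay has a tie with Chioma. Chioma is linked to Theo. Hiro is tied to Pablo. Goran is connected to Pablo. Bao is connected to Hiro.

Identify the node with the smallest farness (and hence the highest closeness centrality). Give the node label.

Farness (sum of distances to all others) for each node — Ana:15, Bao:12, Chioma:13, Fay:9, Goran:10, Hiro:11, Pablo:14, Theo:10.
The smallest farness is 9, for Fay, so Fay has the highest closeness.

Fay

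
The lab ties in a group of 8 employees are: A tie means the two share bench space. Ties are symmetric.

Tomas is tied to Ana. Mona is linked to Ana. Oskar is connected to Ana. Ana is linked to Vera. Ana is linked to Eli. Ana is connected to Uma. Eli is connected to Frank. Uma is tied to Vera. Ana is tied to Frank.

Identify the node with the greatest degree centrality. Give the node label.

Degrees — Ana:7, Eli:2, Frank:2, Mona:1, Oskar:1, Tomas:1, Uma:2, Vera:2.
The maximum is 7, attained only by Ana.

Ana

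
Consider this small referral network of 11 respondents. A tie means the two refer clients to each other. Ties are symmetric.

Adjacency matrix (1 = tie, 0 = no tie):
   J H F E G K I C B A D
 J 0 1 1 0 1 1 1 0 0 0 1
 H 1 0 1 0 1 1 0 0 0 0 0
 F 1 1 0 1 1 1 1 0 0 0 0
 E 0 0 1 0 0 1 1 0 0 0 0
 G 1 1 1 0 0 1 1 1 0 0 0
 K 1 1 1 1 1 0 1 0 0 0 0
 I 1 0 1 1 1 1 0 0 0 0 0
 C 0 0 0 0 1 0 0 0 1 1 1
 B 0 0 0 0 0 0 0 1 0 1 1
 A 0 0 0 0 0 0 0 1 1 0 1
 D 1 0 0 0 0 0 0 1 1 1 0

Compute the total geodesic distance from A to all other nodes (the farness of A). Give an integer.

23

Distances from A: B:1, C:1, D:1, E:4, F:3, G:2, H:3, I:3, J:2, K:3.
Sum = 1 + 1 + 1 + 4 + 3 + 2 + 3 + 3 + 2 + 3 = 23.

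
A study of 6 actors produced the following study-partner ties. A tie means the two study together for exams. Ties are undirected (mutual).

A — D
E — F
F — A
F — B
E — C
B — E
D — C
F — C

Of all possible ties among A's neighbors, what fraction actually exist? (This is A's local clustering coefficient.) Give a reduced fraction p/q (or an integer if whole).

0

A's neighbors: D and F (k = 2).
Possible neighbor pairs: C(2,2) = 1. Edges among them: none → e = 0.
Clustering(A) = 0/1.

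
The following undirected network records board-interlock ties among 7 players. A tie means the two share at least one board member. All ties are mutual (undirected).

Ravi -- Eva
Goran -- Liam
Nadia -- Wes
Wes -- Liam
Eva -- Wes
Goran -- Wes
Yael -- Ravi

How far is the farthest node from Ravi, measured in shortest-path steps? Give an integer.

Distances from Ravi: Eva:1, Goran:3, Liam:3, Nadia:3, Wes:2, Yael:1.
The largest is 3 (to Goran, Liam, and Nadia), so the eccentricity of Ravi is 3.

3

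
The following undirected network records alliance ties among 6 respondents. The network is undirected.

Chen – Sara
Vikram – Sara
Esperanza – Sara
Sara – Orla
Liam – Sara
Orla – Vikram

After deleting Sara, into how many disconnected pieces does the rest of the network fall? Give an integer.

Without Sara, the remaining ties split the others into: {Chen}; {Orla, Vikram}; {Esperanza}; {Liam}.
That's 4 separate components.

4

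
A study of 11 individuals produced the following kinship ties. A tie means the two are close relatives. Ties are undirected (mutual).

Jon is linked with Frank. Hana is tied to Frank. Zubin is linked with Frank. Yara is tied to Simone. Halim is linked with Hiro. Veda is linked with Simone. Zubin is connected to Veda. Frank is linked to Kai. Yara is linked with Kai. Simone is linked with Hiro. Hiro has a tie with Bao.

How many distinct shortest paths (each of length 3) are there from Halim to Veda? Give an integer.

1

The shortest distance is 3, and the only length-3 path is Halim–Hiro–Simone–Veda. So there is exactly 1 shortest path.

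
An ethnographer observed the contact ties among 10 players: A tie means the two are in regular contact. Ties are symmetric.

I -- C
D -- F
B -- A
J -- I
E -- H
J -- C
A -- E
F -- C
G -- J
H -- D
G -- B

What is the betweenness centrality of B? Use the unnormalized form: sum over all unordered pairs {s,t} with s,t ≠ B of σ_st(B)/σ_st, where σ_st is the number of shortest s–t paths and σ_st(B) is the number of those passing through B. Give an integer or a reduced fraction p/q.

15/2

Pairs whose geodesics pass through B — C–A: 1; I–A: 1; I–E: 1/2; J–A: 1; J–E: 1; G–A: 1; G–E: 1; G–H: 1.
All other pairs contribute 0.
Summing the contributions gives betweenness(B) = 15/2.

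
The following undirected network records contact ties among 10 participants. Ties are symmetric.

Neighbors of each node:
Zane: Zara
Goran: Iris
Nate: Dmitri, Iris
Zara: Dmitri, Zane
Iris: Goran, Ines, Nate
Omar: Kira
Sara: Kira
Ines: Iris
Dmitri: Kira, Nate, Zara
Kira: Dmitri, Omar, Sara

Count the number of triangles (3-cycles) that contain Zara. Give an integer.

0

Zara's neighbors are Dmitri and Zane, but none of them are tied to each other, so no triangle contains Zara.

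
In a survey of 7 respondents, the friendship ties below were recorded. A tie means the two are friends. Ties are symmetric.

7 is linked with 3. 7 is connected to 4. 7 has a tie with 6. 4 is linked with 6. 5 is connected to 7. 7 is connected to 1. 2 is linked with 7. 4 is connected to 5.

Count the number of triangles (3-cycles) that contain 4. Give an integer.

2

4's neighbors: 5, 6, and 7.
Neighbor pairs that are themselves tied: 4–5–7; 4–6–7. Each forms one triangle with 4, for 2 in total.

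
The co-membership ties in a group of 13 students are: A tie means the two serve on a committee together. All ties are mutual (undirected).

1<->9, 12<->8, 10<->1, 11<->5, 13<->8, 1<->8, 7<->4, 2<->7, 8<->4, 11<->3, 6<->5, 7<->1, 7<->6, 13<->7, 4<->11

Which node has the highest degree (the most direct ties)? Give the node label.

7

Degrees — 1:4, 2:1, 3:1, 4:3, 5:2, 6:2, 7:5, 8:4, 9:1, 10:1, 11:3, 12:1, 13:2.
The maximum is 5, attained only by 7.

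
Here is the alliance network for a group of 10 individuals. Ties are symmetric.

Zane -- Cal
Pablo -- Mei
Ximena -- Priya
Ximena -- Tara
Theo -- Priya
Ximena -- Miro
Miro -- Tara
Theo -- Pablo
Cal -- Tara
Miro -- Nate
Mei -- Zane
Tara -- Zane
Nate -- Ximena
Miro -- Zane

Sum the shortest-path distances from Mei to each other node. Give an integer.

19

Distances from Mei: Cal:2, Miro:2, Nate:3, Pablo:1, Priya:3, Tara:2, Theo:2, Ximena:3, Zane:1.
Sum = 2 + 2 + 3 + 1 + 3 + 2 + 2 + 3 + 1 = 19.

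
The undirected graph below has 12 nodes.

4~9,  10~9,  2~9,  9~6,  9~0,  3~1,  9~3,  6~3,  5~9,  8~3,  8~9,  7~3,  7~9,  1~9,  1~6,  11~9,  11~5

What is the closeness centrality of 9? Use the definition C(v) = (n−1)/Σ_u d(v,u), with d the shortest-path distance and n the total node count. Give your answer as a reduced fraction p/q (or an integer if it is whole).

Distances from 9: 0:1, 1:1, 2:1, 3:1, 4:1, 5:1, 6:1, 7:1, 8:1, 10:1, 11:1. Sum = 11.
n = 12, so closeness = 11/11 = 1.

1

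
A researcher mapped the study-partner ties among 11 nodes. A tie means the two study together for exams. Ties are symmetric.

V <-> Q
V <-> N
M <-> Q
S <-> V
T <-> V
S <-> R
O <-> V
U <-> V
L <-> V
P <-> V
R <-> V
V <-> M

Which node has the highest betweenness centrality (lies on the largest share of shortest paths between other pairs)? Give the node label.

Unnormalized betweenness of each node: L:0, M:0, N:0, O:0, P:0, Q:0, R:0, S:0, T:0, U:0, V:43.
V has the largest value, 43, making it the main broker — the node through which the most shortest paths run.

V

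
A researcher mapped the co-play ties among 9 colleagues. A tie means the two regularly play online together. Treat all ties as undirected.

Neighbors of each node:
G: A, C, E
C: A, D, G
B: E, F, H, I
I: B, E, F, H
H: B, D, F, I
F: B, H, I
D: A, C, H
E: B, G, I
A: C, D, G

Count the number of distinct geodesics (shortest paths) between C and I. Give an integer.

The shortest distance is 3. The length-3 paths are: C–G–E–I; C–D–H–I.
That gives 2 distinct shortest paths.

2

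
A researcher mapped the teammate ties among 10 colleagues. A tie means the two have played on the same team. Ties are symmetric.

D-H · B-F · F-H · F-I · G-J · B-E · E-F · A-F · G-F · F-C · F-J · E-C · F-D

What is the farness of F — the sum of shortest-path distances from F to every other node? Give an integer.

9

Distances from F: A:1, B:1, C:1, D:1, E:1, G:1, H:1, I:1, J:1.
Sum = 1 + 1 + 1 + 1 + 1 + 1 + 1 + 1 + 1 = 9.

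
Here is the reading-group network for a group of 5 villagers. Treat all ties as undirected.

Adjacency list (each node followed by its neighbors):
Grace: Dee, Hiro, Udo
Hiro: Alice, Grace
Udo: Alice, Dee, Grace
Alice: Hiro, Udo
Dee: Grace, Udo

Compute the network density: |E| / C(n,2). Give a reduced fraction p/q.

There are 6 edges and 5 nodes, so the maximum possible is C(5,2) = 10.
Density = 6/10 = 3/5.

3/5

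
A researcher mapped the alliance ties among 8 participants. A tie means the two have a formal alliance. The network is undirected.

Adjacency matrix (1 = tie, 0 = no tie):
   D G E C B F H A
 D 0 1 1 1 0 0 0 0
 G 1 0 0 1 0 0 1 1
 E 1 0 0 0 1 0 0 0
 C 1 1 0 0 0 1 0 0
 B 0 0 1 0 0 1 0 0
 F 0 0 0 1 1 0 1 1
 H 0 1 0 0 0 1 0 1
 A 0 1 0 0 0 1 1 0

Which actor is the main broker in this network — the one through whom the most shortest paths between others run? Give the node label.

F

Unnormalized betweenness of each node: A:7/12, B:2, C:19/12, D:13/4, E:5/4, F:23/4, G:4, H:7/12.
F has the largest value, 23/4, making it the main broker — the node through which the most shortest paths run.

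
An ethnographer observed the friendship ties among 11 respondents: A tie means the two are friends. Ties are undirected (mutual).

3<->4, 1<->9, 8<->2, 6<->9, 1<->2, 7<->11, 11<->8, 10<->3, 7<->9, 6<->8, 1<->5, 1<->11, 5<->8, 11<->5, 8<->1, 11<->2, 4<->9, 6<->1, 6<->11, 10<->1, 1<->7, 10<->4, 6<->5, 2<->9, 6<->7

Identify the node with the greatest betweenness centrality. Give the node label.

Unnormalized betweenness of each node: 1:457/30, 2:31/30, 3:0, 4:3, 5:0, 6:38/15, 7:9/20, 8:7/12, 9:39/5, 10:407/60, 11:19/12.
1 has the largest value, 457/30, making it the main broker — the node through which the most shortest paths run.

1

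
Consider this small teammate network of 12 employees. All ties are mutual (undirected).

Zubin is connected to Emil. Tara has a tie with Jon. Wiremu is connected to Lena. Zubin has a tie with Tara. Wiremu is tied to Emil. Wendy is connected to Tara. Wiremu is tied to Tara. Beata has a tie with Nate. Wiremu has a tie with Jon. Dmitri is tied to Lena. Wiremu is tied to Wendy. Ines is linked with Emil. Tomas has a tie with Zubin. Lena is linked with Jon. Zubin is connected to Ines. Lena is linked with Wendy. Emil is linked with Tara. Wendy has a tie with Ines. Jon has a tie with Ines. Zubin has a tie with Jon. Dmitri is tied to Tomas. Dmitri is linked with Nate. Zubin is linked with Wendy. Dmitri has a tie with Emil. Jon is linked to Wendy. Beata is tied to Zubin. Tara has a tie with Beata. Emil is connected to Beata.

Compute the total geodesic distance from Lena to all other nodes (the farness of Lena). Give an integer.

Distances from Lena: Beata:3, Dmitri:1, Emil:2, Ines:2, Jon:1, Nate:2, Tara:2, Tomas:2, Wendy:1, Wiremu:1, Zubin:2.
Sum = 3 + 1 + 2 + 2 + 1 + 2 + 2 + 2 + 1 + 1 + 2 = 19.

19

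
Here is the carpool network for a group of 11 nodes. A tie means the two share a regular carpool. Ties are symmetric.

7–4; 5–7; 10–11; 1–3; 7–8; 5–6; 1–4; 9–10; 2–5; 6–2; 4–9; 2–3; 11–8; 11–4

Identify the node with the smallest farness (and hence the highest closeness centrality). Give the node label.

Farness (sum of distances to all others) for each node — 1:22, 2:26, 3:25, 4:18, 5:22, 6:28, 7:19, 8:24, 9:25, 10:30, 11:23.
The smallest farness is 18, for 4, so 4 has the highest closeness.

4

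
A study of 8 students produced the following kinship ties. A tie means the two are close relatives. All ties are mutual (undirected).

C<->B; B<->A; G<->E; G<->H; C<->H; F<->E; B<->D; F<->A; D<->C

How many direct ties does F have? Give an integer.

2

F is directly tied to A and E. That is 2 neighbors, so the degree of F is 2.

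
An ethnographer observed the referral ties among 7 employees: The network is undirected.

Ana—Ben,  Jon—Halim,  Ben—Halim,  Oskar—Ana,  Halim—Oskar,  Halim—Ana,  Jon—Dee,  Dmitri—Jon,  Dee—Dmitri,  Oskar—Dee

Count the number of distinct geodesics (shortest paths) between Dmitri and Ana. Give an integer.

The shortest distance is 3. The length-3 paths are: Dmitri–Dee–Oskar–Ana; Dmitri–Jon–Halim–Ana.
That gives 2 distinct shortest paths.

2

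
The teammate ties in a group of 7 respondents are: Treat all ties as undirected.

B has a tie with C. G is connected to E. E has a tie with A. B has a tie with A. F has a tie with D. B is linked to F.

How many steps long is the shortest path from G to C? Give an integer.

4

One shortest route is G – E – A – B – C, which uses 4 edges, and at distance 3 from G we only reach {B}, which does not include C. So d(G,C) = 4.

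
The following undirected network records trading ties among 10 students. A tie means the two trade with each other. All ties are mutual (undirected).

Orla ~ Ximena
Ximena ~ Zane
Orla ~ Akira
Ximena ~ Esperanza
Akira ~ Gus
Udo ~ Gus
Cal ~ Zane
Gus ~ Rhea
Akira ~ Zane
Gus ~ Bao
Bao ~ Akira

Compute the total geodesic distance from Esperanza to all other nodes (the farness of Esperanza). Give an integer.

Distances from Esperanza: Akira:3, Bao:4, Cal:3, Gus:4, Orla:2, Rhea:5, Udo:5, Ximena:1, Zane:2.
Sum = 3 + 4 + 3 + 4 + 2 + 5 + 5 + 1 + 2 = 29.

29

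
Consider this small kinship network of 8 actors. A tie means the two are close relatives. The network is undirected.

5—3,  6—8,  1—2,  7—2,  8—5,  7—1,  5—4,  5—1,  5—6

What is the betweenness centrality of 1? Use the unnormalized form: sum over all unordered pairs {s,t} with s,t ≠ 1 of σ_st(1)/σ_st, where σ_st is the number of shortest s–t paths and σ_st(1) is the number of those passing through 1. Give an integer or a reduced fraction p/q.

10

Pairs whose geodesics pass through 1 — 8–2: 1; 8–7: 1; 2–5: 1; 2–6: 1; 2–3: 1; 2–4: 1; 5–7: 1; 6–7: 1; 3–7: 1; 4–7: 1.
All other pairs contribute 0.
Summing the contributions gives betweenness(1) = 10.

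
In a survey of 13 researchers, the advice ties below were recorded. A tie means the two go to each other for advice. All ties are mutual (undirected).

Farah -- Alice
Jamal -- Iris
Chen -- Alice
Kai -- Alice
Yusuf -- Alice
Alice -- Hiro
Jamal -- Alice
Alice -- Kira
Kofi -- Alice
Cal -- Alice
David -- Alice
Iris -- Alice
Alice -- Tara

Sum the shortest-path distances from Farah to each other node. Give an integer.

23

Distances from Farah: Alice:1, Cal:2, Chen:2, David:2, Hiro:2, Iris:2, Jamal:2, Kai:2, Kira:2, Kofi:2, Tara:2, Yusuf:2.
Sum = 1 + 2 + 2 + 2 + 2 + 2 + 2 + 2 + 2 + 2 + 2 + 2 = 23.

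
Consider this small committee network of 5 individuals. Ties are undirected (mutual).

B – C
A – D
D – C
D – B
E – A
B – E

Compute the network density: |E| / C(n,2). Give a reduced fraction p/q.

3/5

There are 6 edges and 5 nodes, so the maximum possible is C(5,2) = 10.
Density = 6/10 = 3/5.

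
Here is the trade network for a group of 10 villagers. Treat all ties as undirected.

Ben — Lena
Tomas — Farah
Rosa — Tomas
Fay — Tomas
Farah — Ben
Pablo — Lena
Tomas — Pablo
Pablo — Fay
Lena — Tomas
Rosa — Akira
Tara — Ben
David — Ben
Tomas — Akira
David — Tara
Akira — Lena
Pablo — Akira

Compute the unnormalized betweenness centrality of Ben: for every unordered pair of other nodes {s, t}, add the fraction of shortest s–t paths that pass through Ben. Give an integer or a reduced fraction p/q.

29/2

Pairs whose geodesics pass through Ben — Akira–David: 1; Akira–Tara: 1; Pablo–David: 1; Pablo–Tara: 1; Rosa–David: 3/3; Rosa–Tara: 3/3; Lena–Farah: 1/2; Lena–David: 1; Lena–Tara: 1; Fay–David: 3/3; Fay–Tara: 3/3; Tomas–David: 2/2; Tomas–Tara: 2/2; Farah–David: 1 … (+1 more pairs).
All other pairs contribute 0.
Summing the contributions gives betweenness(Ben) = 29/2.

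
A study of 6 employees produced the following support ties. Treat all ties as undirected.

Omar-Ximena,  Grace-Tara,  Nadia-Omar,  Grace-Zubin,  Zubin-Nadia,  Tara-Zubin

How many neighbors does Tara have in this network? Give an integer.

2

Tara is directly tied to Grace and Zubin. That is 2 neighbors, so the degree of Tara is 2.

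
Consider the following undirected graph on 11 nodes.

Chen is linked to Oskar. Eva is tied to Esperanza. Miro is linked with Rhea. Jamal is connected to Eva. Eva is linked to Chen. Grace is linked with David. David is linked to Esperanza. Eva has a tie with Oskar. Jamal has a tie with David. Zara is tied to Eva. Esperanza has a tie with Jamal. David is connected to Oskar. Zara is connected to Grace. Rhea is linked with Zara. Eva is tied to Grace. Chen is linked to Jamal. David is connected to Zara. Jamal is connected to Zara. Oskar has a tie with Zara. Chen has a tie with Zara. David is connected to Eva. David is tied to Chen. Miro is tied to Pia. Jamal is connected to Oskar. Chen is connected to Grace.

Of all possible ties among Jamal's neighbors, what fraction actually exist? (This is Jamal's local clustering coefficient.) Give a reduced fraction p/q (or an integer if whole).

4/5

Jamal's neighbors: Chen, David, Esperanza, Eva, Oskar, and Zara (k = 6).
Possible neighbor pairs: C(6,2) = 15. Edges among them: Chen–David, Chen–Eva, Chen–Oskar, Chen–Zara, David–Esperanza, David–Eva, David–Oskar, David–Zara, Esperanza–Eva, Eva–Oskar, Eva–Zara, Oskar–Zara → e = 12.
Clustering(Jamal) = 12/15 = 4/5.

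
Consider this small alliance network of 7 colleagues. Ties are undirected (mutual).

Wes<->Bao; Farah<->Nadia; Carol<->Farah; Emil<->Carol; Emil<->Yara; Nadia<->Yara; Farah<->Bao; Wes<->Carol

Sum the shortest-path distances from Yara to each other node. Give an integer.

12

Distances from Yara: Bao:3, Carol:2, Emil:1, Farah:2, Nadia:1, Wes:3.
Sum = 3 + 2 + 1 + 2 + 1 + 3 = 12.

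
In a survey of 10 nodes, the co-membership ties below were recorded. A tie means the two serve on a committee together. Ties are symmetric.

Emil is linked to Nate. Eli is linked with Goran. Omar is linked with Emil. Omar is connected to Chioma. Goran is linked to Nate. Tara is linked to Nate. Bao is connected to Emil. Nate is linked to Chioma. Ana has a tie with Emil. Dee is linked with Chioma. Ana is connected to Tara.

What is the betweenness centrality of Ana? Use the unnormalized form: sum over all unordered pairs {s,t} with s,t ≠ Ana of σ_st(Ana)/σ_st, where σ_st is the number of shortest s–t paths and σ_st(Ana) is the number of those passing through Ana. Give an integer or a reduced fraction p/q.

Pairs whose geodesics pass through Ana — Omar–Tara: 1/3; Emil–Tara: 1/2; Bao–Tara: 1/2.
All other pairs contribute 0.
Summing the contributions gives betweenness(Ana) = 4/3.

4/3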